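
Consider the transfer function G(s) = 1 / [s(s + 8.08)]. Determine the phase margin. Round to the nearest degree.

89°

Gain crossover: |G(jω)| = 1 at ω ≈ 0.124 rad/sec.
∠G(j0.124) = −90° − arctan(0.124/8.08) ≈ -90.88°
PM = 180° + (-90.88°) = 89.12°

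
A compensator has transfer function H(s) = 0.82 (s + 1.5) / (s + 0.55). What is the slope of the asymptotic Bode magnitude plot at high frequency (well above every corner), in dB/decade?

With 1 zero and 1 pole, the high-frequency asymptotic slope is 20 × (1 − 1) = 0 dB/decade.

0 dB/decade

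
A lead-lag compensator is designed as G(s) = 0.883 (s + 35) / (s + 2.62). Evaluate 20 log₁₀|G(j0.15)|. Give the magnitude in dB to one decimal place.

21.4 dB

|j0.15 + 35| = √(0.15² + 35²) = 35
|j0.15 + 2.62| = √(0.15² + 2.62²) = 2.624
|G(j0.15)| = 0.883 × 35 / 2.624 = 11.777
20 log₁₀(11.777) = 21.42 dB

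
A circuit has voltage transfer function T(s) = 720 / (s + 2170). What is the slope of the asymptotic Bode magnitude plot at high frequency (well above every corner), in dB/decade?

With 0 zeros and 1 pole, the high-frequency asymptotic slope is 20 × (0 − 1) = -20 dB/decade.

-20 dB/decade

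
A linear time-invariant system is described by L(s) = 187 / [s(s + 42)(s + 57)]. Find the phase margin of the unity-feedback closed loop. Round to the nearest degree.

90°

Gain crossover: |L(jω)| = 1 at ω ≈ 0.0781 rad s⁻¹.
∠L(j0.0781) = −90° − arctan(0.0781/42) − arctan(0.0781/57) ≈ -90.19°
PM = 180° + (-90.19°) = 89.81°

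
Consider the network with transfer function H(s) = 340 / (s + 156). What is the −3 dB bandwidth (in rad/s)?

156 rad/s

For a single-pole low-pass, the −3 dB point is at the pole: ω = 156 rad/s.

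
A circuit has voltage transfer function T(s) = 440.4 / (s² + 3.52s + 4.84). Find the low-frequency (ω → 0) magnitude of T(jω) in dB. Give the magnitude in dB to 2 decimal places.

T(0) = 440.4 / 4.84 = 90.992
20 log₁₀(90.992) = 39.180 dB

39.18 dB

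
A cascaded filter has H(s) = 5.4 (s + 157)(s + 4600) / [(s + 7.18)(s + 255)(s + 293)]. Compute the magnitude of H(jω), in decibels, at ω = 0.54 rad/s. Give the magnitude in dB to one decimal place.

|j0.54 + 157| = √(0.54² + 157²) = 157
|j0.54 + 4600| = √(0.54² + 4600²) = 4600
|j0.54 + 7.18| = √(0.54² + 7.18²) = 7.2
|j0.54 + 255| = √(0.54² + 255²) = 255
|j0.54 + 293| = √(0.54² + 293²) = 293
|H(j0.54)| = 5.4 × 157 × 4600 / (7.2 × 255 × 293) = 7.2493
20 log₁₀(7.2493) = 17.21 dB

17.2 dB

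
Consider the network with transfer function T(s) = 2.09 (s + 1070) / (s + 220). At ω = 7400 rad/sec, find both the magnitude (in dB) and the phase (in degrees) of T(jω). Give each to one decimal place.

|T| = 6.5 dB, ∠T = -6.5°

|j7400 + 1070| = √(7400² + 1070²) = 7477
|j7400 + 220| = √(7400² + 220²) = 7403
|T(j7400)| = 2.09 × 7477 / 7403 = 2.1108
20 log₁₀(2.1108) = 6.49 dB
∠(j7400 + 1070) = arctan(7400/1070) = 81.77°
∠(j7400 + 220) = arctan(7400/220) = 88.30°
∠T(j7400) = 81.77° − 88.30° = -6.52°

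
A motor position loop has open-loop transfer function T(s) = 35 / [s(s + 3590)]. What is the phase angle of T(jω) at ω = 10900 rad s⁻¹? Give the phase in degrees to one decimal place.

∠(j10900 + 3590) = arctan(10900/3590) = 71.77°
∠(j10900) = 90.00°
∠T(j10900) = − (71.77° + 90.00°) = -161.77°

-161.8°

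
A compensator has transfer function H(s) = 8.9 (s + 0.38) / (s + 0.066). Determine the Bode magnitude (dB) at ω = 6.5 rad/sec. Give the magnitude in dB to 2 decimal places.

|j6.5 + 0.38| = √(6.5² + 0.38²) = 6.511
|j6.5 + 0.066| = √(6.5² + 0.066²) = 6.5
|H(j6.5)| = 8.9 × 6.511 / 6.5 = 8.9147
20 log₁₀(8.9147) = 19.002 dB

19.00 dB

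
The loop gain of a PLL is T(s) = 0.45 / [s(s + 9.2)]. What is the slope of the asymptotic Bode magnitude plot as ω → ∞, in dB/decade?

-40 dB/decade

With 0 zeros and 2 poles, the high-frequency asymptotic slope is 20 × (0 − 2) = -40 dB/decade.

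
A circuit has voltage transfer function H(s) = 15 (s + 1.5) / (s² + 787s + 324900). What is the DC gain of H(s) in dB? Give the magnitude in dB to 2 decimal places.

-83.19 dB

H(0) = 15 × 1.5 / 324900 = 6.9252e-05
20 log₁₀(6.9252e-05) = -83.191 dB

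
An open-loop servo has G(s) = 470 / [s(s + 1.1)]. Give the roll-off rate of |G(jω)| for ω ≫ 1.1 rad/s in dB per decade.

-40 dB/decade

With 0 zeros and 2 poles, the high-frequency asymptotic slope is 20 × (0 − 2) = -40 dB/decade.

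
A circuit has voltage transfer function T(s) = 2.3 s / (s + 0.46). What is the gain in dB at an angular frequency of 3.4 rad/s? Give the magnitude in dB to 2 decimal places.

|j3.4| = 3.4
|j3.4 + 0.46| = √(3.4² + 0.46²) = 3.431
|T(j3.4)| = 2.3 × 3.4 / 3.431 = 2.2792
20 log₁₀(2.2792) = 7.156 dB

7.16 dB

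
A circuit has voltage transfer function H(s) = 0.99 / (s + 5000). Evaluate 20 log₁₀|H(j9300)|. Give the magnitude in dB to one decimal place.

-80.6 dB

|j9300 + 5000| = √(9300² + 5000²) = 1.056e+04
|H(j9300)| = 0.99 / 1.056e+04 = 9.376e-05
20 log₁₀(9.376e-05) = -80.56 dB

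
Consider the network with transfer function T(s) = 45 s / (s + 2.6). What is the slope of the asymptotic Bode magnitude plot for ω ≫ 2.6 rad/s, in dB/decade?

With 1 zero and 1 pole, the high-frequency asymptotic slope is 20 × (1 − 1) = 0 dB/decade.

0 dB/decade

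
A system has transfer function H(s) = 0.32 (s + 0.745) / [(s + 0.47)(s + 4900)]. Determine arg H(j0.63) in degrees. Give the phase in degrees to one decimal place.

∠(j0.63 + 0.745) = arctan(0.63/0.745) = 40.22°
∠(j0.63 + 0.47) = arctan(0.63/0.47) = 53.28°
∠(j0.63 + 4900) = arctan(0.63/4900) = 0.01°
∠H(j0.63) = 40.22° − (53.28° + 0.01°) = -13.06°

-13.1°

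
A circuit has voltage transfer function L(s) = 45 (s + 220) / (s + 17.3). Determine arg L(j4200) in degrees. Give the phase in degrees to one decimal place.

∠(j4200 + 220) = arctan(4200/220) = 87.00°
∠(j4200 + 17.3) = arctan(4200/17.3) = 89.76°
∠L(j4200) = 87.00° − 89.76° = -2.76°

-2.8°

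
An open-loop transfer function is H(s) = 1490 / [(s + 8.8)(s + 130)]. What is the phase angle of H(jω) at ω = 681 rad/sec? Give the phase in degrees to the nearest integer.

∠(j681 + 8.8) = arctan(681/8.8) = 89.26°
∠(j681 + 130) = arctan(681/130) = 79.19°
∠H(j681) = − (89.26° + 79.19°) = -168.45°

-168°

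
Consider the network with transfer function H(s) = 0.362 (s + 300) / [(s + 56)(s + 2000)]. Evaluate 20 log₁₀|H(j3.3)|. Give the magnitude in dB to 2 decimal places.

-60.28 dB

|j3.3 + 300| = √(3.3² + 300²) = 300
|j3.3 + 56| = √(3.3² + 56²) = 56.1
|j3.3 + 2000| = √(3.3² + 2000²) = 2000
|H(j3.3)| = 0.362 × 300 / (56.1 × 2000) = 0.00096802
20 log₁₀(0.00096802) = -60.282 dB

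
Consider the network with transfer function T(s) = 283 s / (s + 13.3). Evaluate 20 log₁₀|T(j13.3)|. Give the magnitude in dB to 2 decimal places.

46.03 dB

|j13.3| = 13.3
|j13.3 + 13.3| = √(13.3² + 13.3²) = 18.81
|T(j13.3)| = 283 × 13.3 / 18.81 = 200.11
20 log₁₀(200.11) = 46.025 dB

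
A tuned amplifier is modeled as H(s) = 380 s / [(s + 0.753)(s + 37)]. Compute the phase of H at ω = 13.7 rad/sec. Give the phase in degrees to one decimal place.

∠(j13.7) = 90.00°
∠(j13.7 + 0.753) = arctan(13.7/0.753) = 86.85°
∠(j13.7 + 37) = arctan(13.7/37) = 20.32°
∠H(j13.7) = 90.00° − (86.85° + 20.32°) = -17.17°

-17.2°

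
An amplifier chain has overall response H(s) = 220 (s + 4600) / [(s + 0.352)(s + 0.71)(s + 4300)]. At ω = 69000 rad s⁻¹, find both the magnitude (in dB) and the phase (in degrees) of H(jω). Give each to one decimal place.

|j69000 + 4600| = √(69000² + 4600²) = 6.915e+04
|j69000 + 0.352| = √(69000² + 0.352²) = 6.9e+04
|j69000 + 0.71| = √(69000² + 0.71²) = 6.9e+04
|j69000 + 4300| = √(69000² + 4300²) = 6.913e+04
|H(j69000)| = 220 × 6.915e+04 / (6.9e+04 × 6.9e+04 × 6.913e+04) = 4.6222e-08
20 log₁₀(4.6222e-08) = -146.70 dB
∠(j69000 + 4600) = arctan(69000/4600) = 86.19°
∠(j69000 + 0.352) = arctan(69000/0.352) = 90.00°
∠(j69000 + 0.71) = arctan(69000/0.71) = 90.00°
∠(j69000 + 4300) = arctan(69000/4300) = 86.43°
∠H(j69000) = 86.19° − (90.00° + 90.00° + 86.43°) = -180.25°

|H| = -146.7 dB, ∠H = -180.2°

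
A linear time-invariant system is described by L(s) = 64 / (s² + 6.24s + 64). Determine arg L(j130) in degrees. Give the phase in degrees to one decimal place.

-177.2°

∠[(j130)² + 6.24(j130) + 64] = ∠[-16836 + j811.2] = 177.24°
∠L(j130) = −177.24° = -177.24°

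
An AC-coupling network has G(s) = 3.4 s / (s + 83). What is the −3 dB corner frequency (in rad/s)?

83 rad/s

For a single-pole high-pass, the −3 dB point is at the pole: ω = 83 rad/s.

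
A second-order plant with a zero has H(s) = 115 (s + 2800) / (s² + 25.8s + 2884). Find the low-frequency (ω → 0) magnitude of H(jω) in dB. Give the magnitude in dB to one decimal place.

H(0) = 115 × 2800 / 2884 = 111.65
20 log₁₀(111.65) = 40.96 dB

41.0 dB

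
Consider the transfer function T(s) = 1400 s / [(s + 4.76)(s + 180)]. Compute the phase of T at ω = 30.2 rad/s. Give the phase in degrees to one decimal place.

-0.6 deg

∠(j30.2) = 90.00°
∠(j30.2 + 4.76) = arctan(30.2/4.76) = 81.04°
∠(j30.2 + 180) = arctan(30.2/180) = 9.52°
∠T(j30.2) = 90.00° − (81.04° + 9.52°) = -0.57°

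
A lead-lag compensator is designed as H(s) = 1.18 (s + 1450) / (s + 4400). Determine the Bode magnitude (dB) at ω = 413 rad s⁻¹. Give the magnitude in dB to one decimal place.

-7.9 dB

|j413 + 1450| = √(413² + 1450²) = 1508
|j413 + 4400| = √(413² + 4400²) = 4419
|H(j413)| = 1.18 × 1508 / 4419 = 0.40256
20 log₁₀(0.40256) = -7.90 dB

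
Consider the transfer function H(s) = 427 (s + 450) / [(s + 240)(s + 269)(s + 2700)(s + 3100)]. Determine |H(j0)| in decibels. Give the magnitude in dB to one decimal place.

-129.0 dB

H(0) = 427 × 450 / (240 × 269 × 2700 × 3100) = 3.5559e-07
20 log₁₀(3.5559e-07) = -128.98 dB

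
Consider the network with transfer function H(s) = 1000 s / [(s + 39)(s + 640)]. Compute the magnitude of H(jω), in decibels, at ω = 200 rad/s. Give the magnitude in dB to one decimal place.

|j200| = 200
|j200 + 39| = √(200² + 39²) = 203.8
|j200 + 640| = √(200² + 640²) = 670.5
|H(j200)| = 1000 × 200 / (203.8 × 670.5) = 1.4638
20 log₁₀(1.4638) = 3.31 dB

3.3 dB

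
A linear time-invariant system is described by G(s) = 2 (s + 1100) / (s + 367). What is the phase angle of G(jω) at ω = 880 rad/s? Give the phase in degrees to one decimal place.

∠(j880 + 1100) = arctan(880/1100) = 38.66°
∠(j880 + 367) = arctan(880/367) = 67.36°
∠G(j880) = 38.66° − 67.36° = -28.70°

-28.7°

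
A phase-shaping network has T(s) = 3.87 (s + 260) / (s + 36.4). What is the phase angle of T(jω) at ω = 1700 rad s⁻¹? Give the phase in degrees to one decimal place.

-7.5°

∠(j1700 + 260) = arctan(1700/260) = 81.30°
∠(j1700 + 36.4) = arctan(1700/36.4) = 88.77°
∠T(j1700) = 81.30° − 88.77° = -7.47°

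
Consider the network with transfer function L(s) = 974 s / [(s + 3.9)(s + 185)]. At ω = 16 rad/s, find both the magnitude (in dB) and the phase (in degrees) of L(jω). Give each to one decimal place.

|L| = 14.1 dB, ∠L = 8.8°

|j16| = 16
|j16 + 3.9| = √(16² + 3.9²) = 16.47
|j16 + 185| = √(16² + 185²) = 185.7
|L(j16)| = 974 × 16 / (16.47 × 185.7) = 5.0961
20 log₁₀(5.0961) = 14.14 dB
∠(j16) = 90.00°
∠(j16 + 3.9) = arctan(16/3.9) = 76.30°
∠(j16 + 185) = arctan(16/185) = 4.94°
∠L(j16) = 90.00° − (76.30° + 4.94°) = 8.76°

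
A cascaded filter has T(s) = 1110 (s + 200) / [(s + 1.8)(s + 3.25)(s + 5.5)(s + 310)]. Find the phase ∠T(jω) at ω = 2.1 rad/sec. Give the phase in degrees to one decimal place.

-103.0°

∠(j2.1 + 200) = arctan(2.1/200) = 0.60°
∠(j2.1 + 1.8) = arctan(2.1/1.8) = 49.40°
∠(j2.1 + 3.25) = arctan(2.1/3.25) = 32.87°
∠(j2.1 + 5.5) = arctan(2.1/5.5) = 20.90°
∠(j2.1 + 310) = arctan(2.1/310) = 0.39°
∠T(j2.1) = 0.60° − (49.40° + 32.87° + 20.90° + 0.39°) = -102.95°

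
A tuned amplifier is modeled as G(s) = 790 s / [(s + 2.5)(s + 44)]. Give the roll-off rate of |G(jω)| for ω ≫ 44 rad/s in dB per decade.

-20 dB/decade

With 1 zero and 2 poles, the high-frequency asymptotic slope is 20 × (1 − 2) = -20 dB/decade.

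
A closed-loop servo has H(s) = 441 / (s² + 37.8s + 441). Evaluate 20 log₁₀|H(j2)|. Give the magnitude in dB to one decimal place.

|(j2)² + 37.8(j2) + 441| = |437 + j75.6| = 443.5
|H(j2)| = 441 / 443.5 = 0.99438
20 log₁₀(0.99438) = -0.05 dB

-0.0 dB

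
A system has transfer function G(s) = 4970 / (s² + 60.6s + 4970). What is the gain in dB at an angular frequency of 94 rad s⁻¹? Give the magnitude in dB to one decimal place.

|(j94)² + 60.6(j94) + 4970| = |-3866 + j5696.4| = 6884
|G(j94)| = 4970 / 6884 = 0.72192
20 log₁₀(0.72192) = -2.83 dB

-2.8 dB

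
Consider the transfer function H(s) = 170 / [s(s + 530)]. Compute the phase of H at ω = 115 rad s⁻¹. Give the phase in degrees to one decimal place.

-102.2°

∠(j115 + 530) = arctan(115/530) = 12.24°
∠(j115) = 90.00°
∠H(j115) = − (12.24° + 90.00°) = -102.24°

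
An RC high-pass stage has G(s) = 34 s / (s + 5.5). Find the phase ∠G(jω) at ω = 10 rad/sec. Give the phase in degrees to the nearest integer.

29°

∠(j10) = 90.00°
∠(j10 + 5.5) = arctan(10/5.5) = 61.19°
∠G(j10) = 90.00° − 61.19° = 28.81°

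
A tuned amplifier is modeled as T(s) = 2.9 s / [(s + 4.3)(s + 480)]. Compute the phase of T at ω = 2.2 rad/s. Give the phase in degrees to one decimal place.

62.6 deg

∠(j2.2) = 90.00°
∠(j2.2 + 4.3) = arctan(2.2/4.3) = 27.10°
∠(j2.2 + 480) = arctan(2.2/480) = 0.26°
∠T(j2.2) = 90.00° − (27.10° + 0.26°) = 62.64°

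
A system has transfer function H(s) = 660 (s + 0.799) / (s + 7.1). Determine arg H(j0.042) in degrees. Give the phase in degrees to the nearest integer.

∠(j0.042 + 0.799) = arctan(0.042/0.799) = 3.01°
∠(j0.042 + 7.1) = arctan(0.042/7.1) = 0.34°
∠H(j0.042) = 3.01° − 0.34° = 2.67°

3°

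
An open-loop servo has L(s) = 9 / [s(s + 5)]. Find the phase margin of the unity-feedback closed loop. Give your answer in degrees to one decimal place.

71.2°

Gain crossover: |L(jω)| = 1 at ω ≈ 1.7 rad s⁻¹.
∠L(j1.7) = −90° − arctan(1.7/5) ≈ -108.82°
PM = 180° + (-108.82°) = 71.18°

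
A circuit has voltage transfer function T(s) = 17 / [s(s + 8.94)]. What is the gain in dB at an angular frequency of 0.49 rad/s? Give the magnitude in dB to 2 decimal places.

|j0.49 + 8.94| = √(0.49² + 8.94²) = 8.953
|j0.49| = 0.49
|T(j0.49)| = 17 / (8.953 × 0.49) = 3.8749
20 log₁₀(3.8749) = 11.765 dB

11.77 dB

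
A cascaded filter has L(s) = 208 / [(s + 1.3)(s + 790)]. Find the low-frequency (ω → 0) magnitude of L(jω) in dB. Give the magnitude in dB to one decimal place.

-13.9 dB

L(0) = 208 / (1.3 × 790) = 0.20253
20 log₁₀(0.20253) = -13.87 dB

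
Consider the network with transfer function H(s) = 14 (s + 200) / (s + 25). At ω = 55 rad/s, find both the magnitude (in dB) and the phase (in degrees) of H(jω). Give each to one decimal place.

|H| = 33.6 dB, ∠H = -50.2°

|j55 + 200| = √(55² + 200²) = 207.4
|j55 + 25| = √(55² + 25²) = 60.42
|H(j55)| = 14 × 207.4 / 60.42 = 48.066
20 log₁₀(48.066) = 33.64 dB
∠(j55 + 200) = arctan(55/200) = 15.38°
∠(j55 + 25) = arctan(55/25) = 65.56°
∠H(j55) = 15.38° − 65.56° = -50.18°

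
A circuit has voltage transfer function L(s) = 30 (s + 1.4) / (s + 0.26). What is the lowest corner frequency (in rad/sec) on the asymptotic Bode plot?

0.26 rad/sec

Break frequencies occur at each pole and zero magnitude: 0.26 rad/sec, 1.4 rad/sec.
The lowest is 0.26 rad/sec.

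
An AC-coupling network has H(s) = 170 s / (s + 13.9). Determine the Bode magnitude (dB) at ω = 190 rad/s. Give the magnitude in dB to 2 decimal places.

|j190| = 190
|j190 + 13.9| = √(190² + 13.9²) = 190.5
|H(j190)| = 170 × 190 / 190.5 = 169.55
20 log₁₀(169.55) = 44.586 dB

44.59 dB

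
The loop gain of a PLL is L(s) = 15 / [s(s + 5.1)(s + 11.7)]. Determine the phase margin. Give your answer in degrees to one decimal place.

86.0 deg

Gain crossover: |L(jω)| = 1 at ω ≈ 0.251 rad/s.
∠L(j0.251) = −90° − arctan(0.251/5.1) − arctan(0.251/11.7) ≈ -94.05°
PM = 180° + (-94.05°) = 85.95°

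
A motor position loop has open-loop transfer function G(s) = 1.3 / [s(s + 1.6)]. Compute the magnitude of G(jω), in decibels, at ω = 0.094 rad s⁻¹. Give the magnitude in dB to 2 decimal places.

18.72 dB

|j0.094 + 1.6| = √(0.094² + 1.6²) = 1.603
|j0.094| = 0.094
|G(j0.094)| = 1.3 / (1.603 × 0.094) = 8.6287
20 log₁₀(8.6287) = 18.719 dB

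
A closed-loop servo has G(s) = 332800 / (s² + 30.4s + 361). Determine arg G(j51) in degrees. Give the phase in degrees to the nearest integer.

∠[(j51)² + 30.4(j51) + 361] = ∠[-2240 + j1550.4] = 145.31°
∠G(j51) = −145.31° = -145.31°

-145°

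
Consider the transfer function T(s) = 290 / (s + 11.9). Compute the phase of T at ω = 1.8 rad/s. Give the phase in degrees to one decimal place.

-8.6°

∠(j1.8 + 11.9) = arctan(1.8/11.9) = 8.60°
∠T(j1.8) = −8.60° = -8.60°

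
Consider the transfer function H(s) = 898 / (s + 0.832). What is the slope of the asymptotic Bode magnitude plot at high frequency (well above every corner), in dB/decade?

With 0 zeros and 1 pole, the high-frequency asymptotic slope is 20 × (0 − 1) = -20 dB/decade.

-20 dB/decade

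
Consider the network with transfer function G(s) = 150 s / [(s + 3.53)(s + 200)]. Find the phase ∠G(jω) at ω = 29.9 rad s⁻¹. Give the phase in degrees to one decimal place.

-1.8°

∠(j29.9) = 90.00°
∠(j29.9 + 3.53) = arctan(29.9/3.53) = 83.27°
∠(j29.9 + 200) = arctan(29.9/200) = 8.50°
∠G(j29.9) = 90.00° − (83.27° + 8.50°) = -1.77°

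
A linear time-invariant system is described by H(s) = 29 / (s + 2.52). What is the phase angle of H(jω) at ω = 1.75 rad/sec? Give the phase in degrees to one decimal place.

-34.8°

∠(j1.75 + 2.52) = arctan(1.75/2.52) = 34.78°
∠H(j1.75) = −34.78° = -34.78°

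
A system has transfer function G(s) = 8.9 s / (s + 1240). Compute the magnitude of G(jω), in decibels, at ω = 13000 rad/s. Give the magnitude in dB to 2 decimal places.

18.95 dB

|j13000| = 1.3e+04
|j13000 + 1240| = √(13000² + 1240²) = 1.306e+04
|G(j13000)| = 8.9 × 1.3e+04 / 1.306e+04 = 8.8598
20 log₁₀(8.8598) = 18.948 dB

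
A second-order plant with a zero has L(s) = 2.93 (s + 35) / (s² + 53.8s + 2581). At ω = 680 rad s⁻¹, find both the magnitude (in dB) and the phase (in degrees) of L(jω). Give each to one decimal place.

|L| = -47.3 dB, ∠L = -88.4°

|j680 + 35| = √(680² + 35²) = 680.9
|(j680)² + 53.8(j680) + 2581| = |-4.5982e+05 + j36584| = 4.613e+05
|L(j680)| = 2.93 × 680.9 / 4.613e+05 = 0.0043251
20 log₁₀(0.0043251) = -47.28 dB
∠(j680 + 35) = arctan(680/35) = 87.05°
∠[(j680)² + 53.8(j680) + 2581] = ∠[-4.5982e+05 + j36584] = 175.45°
∠L(j680) = 87.05° − 175.45° = -88.40°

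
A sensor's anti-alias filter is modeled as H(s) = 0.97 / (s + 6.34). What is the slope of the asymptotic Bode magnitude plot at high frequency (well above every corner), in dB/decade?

With 0 zeros and 1 pole, the high-frequency asymptotic slope is 20 × (0 − 1) = -20 dB/decade.

-20 dB/decade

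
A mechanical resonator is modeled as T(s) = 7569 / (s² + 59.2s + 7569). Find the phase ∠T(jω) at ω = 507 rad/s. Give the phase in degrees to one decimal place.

-173.1°

∠[(j507)² + 59.2(j507) + 7569] = ∠[-2.4948e+05 + j30014] = 173.14°
∠T(j507) = −173.14° = -173.14°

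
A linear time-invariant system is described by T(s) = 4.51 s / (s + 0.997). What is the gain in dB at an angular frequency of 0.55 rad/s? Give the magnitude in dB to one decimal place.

|j0.55| = 0.55
|j0.55 + 0.997| = √(0.55² + 0.997²) = 1.139
|T(j0.55)| = 4.51 × 0.55 / 1.139 = 2.1785
20 log₁₀(2.1785) = 6.76 dB

6.8 dB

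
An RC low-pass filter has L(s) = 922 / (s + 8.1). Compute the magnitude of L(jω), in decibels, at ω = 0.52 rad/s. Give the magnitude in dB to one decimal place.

41.1 dB

|j0.52 + 8.1| = √(0.52² + 8.1²) = 8.117
|L(j0.52)| = 922 / 8.117 = 113.59
20 log₁₀(113.59) = 41.11 dB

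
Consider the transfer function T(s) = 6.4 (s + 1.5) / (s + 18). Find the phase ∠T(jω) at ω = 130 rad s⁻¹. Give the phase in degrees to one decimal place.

7.2°

∠(j130 + 1.5) = arctan(130/1.5) = 89.34°
∠(j130 + 18) = arctan(130/18) = 82.12°
∠T(j130) = 89.34° − 82.12° = 7.22°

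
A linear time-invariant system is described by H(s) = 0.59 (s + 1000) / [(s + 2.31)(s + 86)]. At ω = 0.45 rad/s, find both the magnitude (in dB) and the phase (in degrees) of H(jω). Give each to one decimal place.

|H| = 9.3 dB, ∠H = -11.3°

|j0.45 + 1000| = √(0.45² + 1000²) = 1000
|j0.45 + 2.31| = √(0.45² + 2.31²) = 2.353
|j0.45 + 86| = √(0.45² + 86²) = 86
|H(j0.45)| = 0.59 × 1000 / (2.353 × 86) = 2.9151
20 log₁₀(2.9151) = 9.29 dB
∠(j0.45 + 1000) = arctan(0.45/1000) = 0.03°
∠(j0.45 + 2.31) = arctan(0.45/2.31) = 11.02°
∠(j0.45 + 86) = arctan(0.45/86) = 0.30°
∠H(j0.45) = 0.03° − (11.02° + 0.30°) = -11.30°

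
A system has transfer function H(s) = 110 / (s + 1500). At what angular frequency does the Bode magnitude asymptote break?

The single real pole at s = −1500 gives a corner at ω = 1500 rad/s.

1500 rad/s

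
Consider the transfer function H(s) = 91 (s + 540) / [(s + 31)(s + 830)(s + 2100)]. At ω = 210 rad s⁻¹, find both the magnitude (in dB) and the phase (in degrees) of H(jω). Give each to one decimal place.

|j210 + 540| = √(210² + 540²) = 579.4
|j210 + 31| = √(210² + 31²) = 212.3
|j210 + 830| = √(210² + 830²) = 856.2
|j210 + 2100| = √(210² + 2100²) = 2110
|H(j210)| = 91 × 579.4 / (212.3 × 856.2 × 2110) = 0.00013746
20 log₁₀(0.00013746) = -77.24 dB
∠(j210 + 540) = arctan(210/540) = 21.25°
∠(j210 + 31) = arctan(210/31) = 81.60°
∠(j210 + 830) = arctan(210/830) = 14.20°
∠(j210 + 2100) = arctan(210/2100) = 5.71°
∠H(j210) = 21.25° − (81.60° + 14.20° + 5.71°) = -80.26°

|H| = -77.2 dB, ∠H = -80.3°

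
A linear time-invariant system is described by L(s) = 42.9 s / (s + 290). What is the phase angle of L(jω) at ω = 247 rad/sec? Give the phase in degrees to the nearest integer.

50°

∠(j247) = 90.00°
∠(j247 + 290) = arctan(247/290) = 40.42°
∠L(j247) = 90.00° − 40.42° = 49.58°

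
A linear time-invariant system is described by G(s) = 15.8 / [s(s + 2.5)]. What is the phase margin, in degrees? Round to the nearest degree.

35°

Gain crossover: |G(jω)| = 1 at ω ≈ 3.6 rad s⁻¹.
∠G(j3.6) = −90° − arctan(3.6/2.5) ≈ -145.24°
PM = 180° + (-145.24°) = 34.76°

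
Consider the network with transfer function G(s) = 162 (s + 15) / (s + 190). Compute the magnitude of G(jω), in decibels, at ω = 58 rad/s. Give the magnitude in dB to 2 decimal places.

33.78 dB

|j58 + 15| = √(58² + 15²) = 59.91
|j58 + 190| = √(58² + 190²) = 198.7
|G(j58)| = 162 × 59.91 / 198.7 = 48.854
20 log₁₀(48.854) = 33.778 dB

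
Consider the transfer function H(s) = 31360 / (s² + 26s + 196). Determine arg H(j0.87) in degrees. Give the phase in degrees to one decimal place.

∠[(j0.87)² + 26(j0.87) + 196] = ∠[195.24 + j22.62] = 6.61°
∠H(j0.87) = −6.61° = -6.61°

-6.6°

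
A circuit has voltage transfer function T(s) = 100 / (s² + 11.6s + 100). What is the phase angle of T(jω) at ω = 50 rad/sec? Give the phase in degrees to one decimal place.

-166.4°

∠[(j50)² + 11.6(j50) + 100] = ∠[-2400 + j580] = 166.41°
∠T(j50) = −166.41° = -166.41°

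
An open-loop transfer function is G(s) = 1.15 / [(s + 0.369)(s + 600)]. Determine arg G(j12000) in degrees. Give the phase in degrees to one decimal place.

-177.1°

∠(j12000 + 0.369) = arctan(12000/0.369) = 90.00°
∠(j12000 + 600) = arctan(12000/600) = 87.14°
∠G(j12000) = − (90.00° + 87.14°) = -177.14°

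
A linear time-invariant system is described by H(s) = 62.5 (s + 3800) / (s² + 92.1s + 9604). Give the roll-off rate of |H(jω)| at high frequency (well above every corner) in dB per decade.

With 1 zero and 2 poles, the high-frequency asymptotic slope is 20 × (1 − 2) = -20 dB/decade.

-20 dB/decade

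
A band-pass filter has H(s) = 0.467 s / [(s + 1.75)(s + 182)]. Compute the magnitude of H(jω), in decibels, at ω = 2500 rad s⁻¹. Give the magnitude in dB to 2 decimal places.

|j2500| = 2500
|j2500 + 1.75| = √(2500² + 1.75²) = 2500
|j2500 + 182| = √(2500² + 182²) = 2507
|H(j2500)| = 0.467 × 2500 / (2500 × 2507) = 0.00018631
20 log₁₀(0.00018631) = -74.595 dB

-74.60 dB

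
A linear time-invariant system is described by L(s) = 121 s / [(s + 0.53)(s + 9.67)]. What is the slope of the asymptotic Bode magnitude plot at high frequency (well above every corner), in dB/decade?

-20 dB/decade

With 1 zero and 2 poles, the high-frequency asymptotic slope is 20 × (1 − 2) = -20 dB/decade.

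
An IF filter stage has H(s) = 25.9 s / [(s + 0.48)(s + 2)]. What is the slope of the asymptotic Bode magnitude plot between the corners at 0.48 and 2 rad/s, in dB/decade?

0 dB/decade

In this band the factors already past their corner are: 1 differentiator zero, pole at 0.48; net slope = 0 dB/decade.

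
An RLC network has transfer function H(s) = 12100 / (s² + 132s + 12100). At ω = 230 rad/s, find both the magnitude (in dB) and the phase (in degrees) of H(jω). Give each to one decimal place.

|H| = -12.5 dB, ∠H = -143.3°

|(j230)² + 132(j230) + 12100| = |-40800 + j30360| = 5.086e+04
|H(j230)| = 12100 / 5.086e+04 = 0.23792
20 log₁₀(0.23792) = -12.47 dB
∠[(j230)² + 132(j230) + 12100] = ∠[-40800 + j30360] = 143.35°
∠H(j230) = −143.35° = -143.35°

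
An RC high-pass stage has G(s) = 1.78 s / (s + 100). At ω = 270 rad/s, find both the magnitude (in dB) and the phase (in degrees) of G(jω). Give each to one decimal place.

|G| = 4.5 dB, ∠G = 20.3 deg

|j270| = 270
|j270 + 100| = √(270² + 100²) = 287.9
|G(j270)| = 1.78 × 270 / 287.9 = 1.6692
20 log₁₀(1.6692) = 4.45 dB
∠(j270) = 90.00°
∠(j270 + 100) = arctan(270/100) = 69.68°
∠G(j270) = 90.00° − 69.68° = 20.32°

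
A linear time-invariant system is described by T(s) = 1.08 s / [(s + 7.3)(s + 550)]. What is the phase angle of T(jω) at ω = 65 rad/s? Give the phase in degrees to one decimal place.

-0.3°

∠(j65) = 90.00°
∠(j65 + 7.3) = arctan(65/7.3) = 83.59°
∠(j65 + 550) = arctan(65/550) = 6.74°
∠T(j65) = 90.00° − (83.59° + 6.74°) = -0.33°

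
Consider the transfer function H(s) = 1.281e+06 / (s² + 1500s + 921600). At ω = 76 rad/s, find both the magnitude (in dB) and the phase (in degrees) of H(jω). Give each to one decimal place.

|H| = 2.8 dB, ∠H = -7.1 deg

|(j76)² + 1500(j76) + 921600| = |9.1582e+05 + j1.14e+05| = 9.229e+05
|H(j76)| = 1.281e+06 / 9.229e+05 = 1.388
20 log₁₀(1.388) = 2.85 dB
∠[(j76)² + 1500(j76) + 921600] = ∠[9.1582e+05 + j1.14e+05] = 7.10°
∠H(j76) = −7.10° = -7.10°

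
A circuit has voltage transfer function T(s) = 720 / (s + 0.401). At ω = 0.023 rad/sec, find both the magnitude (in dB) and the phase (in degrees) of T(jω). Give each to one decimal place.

|j0.023 + 0.401| = √(0.023² + 0.401²) = 0.4017
|T(j0.023)| = 720 / 0.4017 = 1792.6
20 log₁₀(1792.6) = 65.07 dB
∠(j0.023 + 0.401) = arctan(0.023/0.401) = 3.28°
∠T(j0.023) = −3.28° = -3.28°

|T| = 65.1 dB, ∠T = -3.3°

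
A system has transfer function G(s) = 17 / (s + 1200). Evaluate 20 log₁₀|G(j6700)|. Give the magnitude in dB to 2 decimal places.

-52.05 dB

|j6700 + 1200| = √(6700² + 1200²) = 6807
|G(j6700)| = 17 / 6807 = 0.0024976
20 log₁₀(0.0024976) = -52.050 dB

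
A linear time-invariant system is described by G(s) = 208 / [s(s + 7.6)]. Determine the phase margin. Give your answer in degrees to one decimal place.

Gain crossover: |G(jω)| = 1 at ω ≈ 13.5 rad s⁻¹.
∠G(j13.5) = −90° − arctan(13.5/7.6) ≈ -150.55°
PM = 180° + (-150.55°) = 29.45°

29.5°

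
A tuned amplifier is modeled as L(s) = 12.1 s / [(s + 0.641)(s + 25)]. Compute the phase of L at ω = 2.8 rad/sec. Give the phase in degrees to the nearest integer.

∠(j2.8) = 90.00°
∠(j2.8 + 0.641) = arctan(2.8/0.641) = 77.11°
∠(j2.8 + 25) = arctan(2.8/25) = 6.39°
∠L(j2.8) = 90.00° − (77.11° + 6.39°) = 6.50°

7°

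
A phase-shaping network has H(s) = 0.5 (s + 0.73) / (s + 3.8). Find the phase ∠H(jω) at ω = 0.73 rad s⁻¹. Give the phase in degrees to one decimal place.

∠(j0.73 + 0.73) = arctan(0.73/0.73) = 45.00°
∠(j0.73 + 3.8) = arctan(0.73/3.8) = 10.87°
∠H(j0.73) = 45.00° − 10.87° = 34.13°

34.1°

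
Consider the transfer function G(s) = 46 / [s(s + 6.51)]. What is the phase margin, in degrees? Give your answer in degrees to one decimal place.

Gain crossover: |G(jω)| = 1 at ω ≈ 5.43 rad s⁻¹.
∠G(j5.43) = −90° − arctan(5.43/6.51) ≈ -129.82°
PM = 180° + (-129.82°) = 50.18°

50.2°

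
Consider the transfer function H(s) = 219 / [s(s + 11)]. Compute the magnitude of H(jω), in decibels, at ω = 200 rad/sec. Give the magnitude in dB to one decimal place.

|j200 + 11| = √(200² + 11²) = 200.3
|j200| = 200
|H(j200)| = 219 / (200.3 × 200) = 0.0054667
20 log₁₀(0.0054667) = -45.25 dB

-45.2 dB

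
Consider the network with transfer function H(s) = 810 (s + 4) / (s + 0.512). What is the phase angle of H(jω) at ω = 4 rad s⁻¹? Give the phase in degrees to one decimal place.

∠(j4 + 4) = arctan(4/4) = 45.00°
∠(j4 + 0.512) = arctan(4/0.512) = 82.71°
∠H(j4) = 45.00° − 82.71° = -37.71°

-37.7°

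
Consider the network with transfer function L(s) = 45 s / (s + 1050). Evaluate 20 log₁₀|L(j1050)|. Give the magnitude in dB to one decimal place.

|j1050| = 1050
|j1050 + 1050| = √(1050² + 1050²) = 1485
|L(j1050)| = 45 × 1050 / 1485 = 31.82
20 log₁₀(31.82) = 30.05 dB

30.1 dB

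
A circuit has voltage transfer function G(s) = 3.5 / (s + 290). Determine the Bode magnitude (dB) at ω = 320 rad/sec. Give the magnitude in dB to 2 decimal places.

|j320 + 290| = √(320² + 290²) = 431.9
|G(j320)| = 3.5 / 431.9 = 0.0081045
20 log₁₀(0.0081045) = -41.825 dB

-41.83 dB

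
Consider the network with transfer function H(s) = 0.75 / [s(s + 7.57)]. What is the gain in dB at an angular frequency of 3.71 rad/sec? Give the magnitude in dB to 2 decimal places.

|j3.71 + 7.57| = √(3.71² + 7.57²) = 8.43
|j3.71| = 3.71
|H(j3.71)| = 0.75 / (8.43 × 3.71) = 0.02398
20 log₁₀(0.02398) = -32.403 dB

-32.40 dB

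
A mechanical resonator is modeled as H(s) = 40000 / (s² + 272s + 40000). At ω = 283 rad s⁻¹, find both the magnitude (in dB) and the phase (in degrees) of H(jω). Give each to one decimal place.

|H| = -6.7 dB, ∠H = -117.5°

|(j283)² + 272(j283) + 40000| = |-40089 + j76976| = 8.679e+04
|H(j283)| = 40000 / 8.679e+04 = 0.46088
20 log₁₀(0.46088) = -6.73 dB
∠[(j283)² + 272(j283) + 40000] = ∠[-40089 + j76976] = 117.51°
∠H(j283) = −117.51° = -117.51°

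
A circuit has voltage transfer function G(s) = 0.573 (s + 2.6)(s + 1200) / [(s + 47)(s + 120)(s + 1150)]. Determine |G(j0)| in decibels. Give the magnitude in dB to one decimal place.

-71.2 dB

G(0) = 0.573 × 2.6 × 1200 / (47 × 120 × 1150) = 0.00027563
20 log₁₀(0.00027563) = -71.19 dB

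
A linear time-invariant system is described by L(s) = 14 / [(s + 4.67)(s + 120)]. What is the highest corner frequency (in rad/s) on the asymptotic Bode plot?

Break frequencies occur at each pole and zero magnitude: 4.67 rad/s, 120 rad/s.
The highest is 120 rad/s.

120 rad/s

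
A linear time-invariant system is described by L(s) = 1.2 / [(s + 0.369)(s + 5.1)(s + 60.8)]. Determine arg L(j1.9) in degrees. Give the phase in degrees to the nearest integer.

-101°

∠(j1.9 + 0.369) = arctan(1.9/0.369) = 79.01°
∠(j1.9 + 5.1) = arctan(1.9/5.1) = 20.43°
∠(j1.9 + 60.8) = arctan(1.9/60.8) = 1.79°
∠L(j1.9) = − (79.01° + 20.43° + 1.79°) = -101.23°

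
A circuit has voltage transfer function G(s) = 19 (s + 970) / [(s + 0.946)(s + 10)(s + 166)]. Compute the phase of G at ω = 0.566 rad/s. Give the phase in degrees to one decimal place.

-34.3 deg

∠(j0.566 + 970) = arctan(0.566/970) = 0.03°
∠(j0.566 + 0.946) = arctan(0.566/0.946) = 30.89°
∠(j0.566 + 10) = arctan(0.566/10) = 3.24°
∠(j0.566 + 166) = arctan(0.566/166) = 0.20°
∠G(j0.566) = 0.03° − (30.89° + 3.24° + 0.20°) = -34.29°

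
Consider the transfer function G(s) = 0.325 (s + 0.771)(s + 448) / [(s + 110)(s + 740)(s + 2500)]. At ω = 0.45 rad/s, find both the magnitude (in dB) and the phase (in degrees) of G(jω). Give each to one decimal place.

|G| = -123.9 dB, ∠G = 30.0°

|j0.45 + 0.771| = √(0.45² + 0.771²) = 0.8927
|j0.45 + 448| = √(0.45² + 448²) = 448
|j0.45 + 110| = √(0.45² + 110²) = 110
|j0.45 + 740| = √(0.45² + 740²) = 740
|j0.45 + 2500| = √(0.45² + 2500²) = 2500
|G(j0.45)| = 0.325 × 0.8927 × 448 / (110 × 740 × 2500) = 6.3871e-07
20 log₁₀(6.3871e-07) = -123.89 dB
∠(j0.45 + 0.771) = arctan(0.45/0.771) = 30.27°
∠(j0.45 + 448) = arctan(0.45/448) = 0.06°
∠(j0.45 + 110) = arctan(0.45/110) = 0.23°
∠(j0.45 + 740) = arctan(0.45/740) = 0.03°
∠(j0.45 + 2500) = arctan(0.45/2500) = 0.01°
∠G(j0.45) = 30.27° + 0.06° − (0.23° + 0.03° + 0.01°) = 30.05°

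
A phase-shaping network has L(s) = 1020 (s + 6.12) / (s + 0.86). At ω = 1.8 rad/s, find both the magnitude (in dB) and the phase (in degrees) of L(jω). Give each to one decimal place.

|L| = 70.3 dB, ∠L = -48.1°

|j1.8 + 6.12| = √(1.8² + 6.12²) = 6.379
|j1.8 + 0.86| = √(1.8² + 0.86²) = 1.995
|L(j1.8)| = 1020 × 6.379 / 1.995 = 3261.7
20 log₁₀(3261.7) = 70.27 dB
∠(j1.8 + 6.12) = arctan(1.8/6.12) = 16.39°
∠(j1.8 + 0.86) = arctan(1.8/0.86) = 64.46°
∠L(j1.8) = 16.39° − 64.46° = -48.07°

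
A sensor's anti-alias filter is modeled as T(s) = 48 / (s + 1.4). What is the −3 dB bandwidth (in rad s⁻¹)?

1.4 rad s⁻¹

For a single-pole low-pass, the −3 dB point is at the pole: ω = 1.4 rad s⁻¹.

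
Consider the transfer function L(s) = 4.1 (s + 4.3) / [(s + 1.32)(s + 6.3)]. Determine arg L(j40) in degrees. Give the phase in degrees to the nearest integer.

-85°

∠(j40 + 4.3) = arctan(40/4.3) = 83.86°
∠(j40 + 1.32) = arctan(40/1.32) = 88.11°
∠(j40 + 6.3) = arctan(40/6.3) = 81.05°
∠L(j40) = 83.86° − (88.11° + 81.05°) = -85.30°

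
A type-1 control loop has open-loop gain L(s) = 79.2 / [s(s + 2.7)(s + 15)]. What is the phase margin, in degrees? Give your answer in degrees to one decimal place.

Gain crossover: |L(jω)| = 1 at ω ≈ 1.66 rad s⁻¹.
∠L(j1.66) = −90° − arctan(1.66/2.7) − arctan(1.66/15) ≈ -127.84°
PM = 180° + (-127.84°) = 52.16°

52.2°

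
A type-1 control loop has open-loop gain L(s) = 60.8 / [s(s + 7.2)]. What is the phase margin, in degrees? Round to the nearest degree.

49°

Gain crossover: |L(jω)| = 1 at ω ≈ 6.34 rad/sec.
∠L(j6.34) = −90° − arctan(6.34/7.2) ≈ -131.36°
PM = 180° + (-131.36°) = 48.64°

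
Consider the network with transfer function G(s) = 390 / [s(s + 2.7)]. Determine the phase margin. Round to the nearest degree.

Gain crossover: |G(jω)| = 1 at ω ≈ 19.7 rad/sec.
∠G(j19.7) = −90° − arctan(19.7/2.7) ≈ -172.18°
PM = 180° + (-172.18°) = 7.82°

8°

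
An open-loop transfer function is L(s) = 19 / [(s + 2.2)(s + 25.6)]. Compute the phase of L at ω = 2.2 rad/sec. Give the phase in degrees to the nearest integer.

-50 deg

∠(j2.2 + 2.2) = arctan(2.2/2.2) = 45.00°
∠(j2.2 + 25.6) = arctan(2.2/25.6) = 4.91°
∠L(j2.2) = − (45.00° + 4.91°) = -49.91°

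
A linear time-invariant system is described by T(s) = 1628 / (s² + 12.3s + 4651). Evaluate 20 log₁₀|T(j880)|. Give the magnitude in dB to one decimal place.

|(j880)² + 12.3(j880) + 4651| = |-7.6975e+05 + j10824| = 7.698e+05
|T(j880)| = 1628 / 7.698e+05 = 0.0021148
20 log₁₀(0.0021148) = -53.49 dB

-53.5 dB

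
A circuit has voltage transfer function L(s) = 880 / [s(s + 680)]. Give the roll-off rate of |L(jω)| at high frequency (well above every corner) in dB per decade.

With 0 zeros and 2 poles, the high-frequency asymptotic slope is 20 × (0 − 2) = -40 dB/decade.

-40 dB/decade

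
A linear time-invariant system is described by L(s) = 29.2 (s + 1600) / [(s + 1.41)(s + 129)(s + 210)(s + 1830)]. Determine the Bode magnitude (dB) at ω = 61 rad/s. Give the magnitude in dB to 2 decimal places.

|j61 + 1600| = √(61² + 1600²) = 1601
|j61 + 1.41| = √(61² + 1.41²) = 61.02
|j61 + 129| = √(61² + 129²) = 142.7
|j61 + 210| = √(61² + 210²) = 218.7
|j61 + 1830| = √(61² + 1830²) = 1831
|L(j61)| = 29.2 × 1601 / (61.02 × 142.7 × 218.7 × 1831) = 1.3411e-05
20 log₁₀(1.3411e-05) = -97.451 dB

-97.45 dB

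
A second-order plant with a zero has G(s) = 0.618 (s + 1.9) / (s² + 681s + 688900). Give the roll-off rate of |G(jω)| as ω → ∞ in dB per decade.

With 1 zero and 2 poles, the high-frequency asymptotic slope is 20 × (1 − 2) = -20 dB/decade.

-20 dB/decade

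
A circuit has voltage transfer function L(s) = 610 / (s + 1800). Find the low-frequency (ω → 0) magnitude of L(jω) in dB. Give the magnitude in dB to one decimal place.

-9.4 dB

L(0) = 610 / 1800 = 0.33889
20 log₁₀(0.33889) = -9.40 dB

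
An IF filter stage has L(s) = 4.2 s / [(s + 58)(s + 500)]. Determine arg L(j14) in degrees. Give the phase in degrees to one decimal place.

74.8°

∠(j14) = 90.00°
∠(j14 + 58) = arctan(14/58) = 13.57°
∠(j14 + 500) = arctan(14/500) = 1.60°
∠L(j14) = 90.00° − (13.57° + 1.60°) = 74.83°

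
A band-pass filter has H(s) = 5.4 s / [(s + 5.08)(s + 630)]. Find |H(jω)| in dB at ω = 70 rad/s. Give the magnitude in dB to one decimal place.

-41.4 dB

|j70| = 70
|j70 + 5.08| = √(70² + 5.08²) = 70.18
|j70 + 630| = √(70² + 630²) = 633.9
|H(j70)| = 5.4 × 70 / (70.18 × 633.9) = 0.0084967
20 log₁₀(0.0084967) = -41.42 dB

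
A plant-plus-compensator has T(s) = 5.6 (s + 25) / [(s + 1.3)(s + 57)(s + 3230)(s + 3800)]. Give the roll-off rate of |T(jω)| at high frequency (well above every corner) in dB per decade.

With 1 zero and 4 poles, the high-frequency asymptotic slope is 20 × (1 − 4) = -60 dB/decade.

-60 dB/decade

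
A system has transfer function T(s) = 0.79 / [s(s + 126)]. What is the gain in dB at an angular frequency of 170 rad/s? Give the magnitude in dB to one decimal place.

-93.2 dB

|j170 + 126| = √(170² + 126²) = 211.6
|j170| = 170
|T(j170)| = 0.79 / (211.6 × 170) = 2.1961e-05
20 log₁₀(2.1961e-05) = -93.17 dB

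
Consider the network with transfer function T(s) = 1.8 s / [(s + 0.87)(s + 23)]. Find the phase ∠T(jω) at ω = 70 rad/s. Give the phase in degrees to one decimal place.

∠(j70) = 90.00°
∠(j70 + 0.87) = arctan(70/0.87) = 89.29°
∠(j70 + 23) = arctan(70/23) = 71.81°
∠T(j70) = 90.00° − (89.29° + 71.81°) = -71.10°

-71.1°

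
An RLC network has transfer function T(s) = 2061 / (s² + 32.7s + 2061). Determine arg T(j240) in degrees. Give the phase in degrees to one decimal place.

-172.0°

∠[(j240)² + 32.7(j240) + 2061] = ∠[-55539 + j7848] = 171.96°
∠T(j240) = −171.96° = -171.96°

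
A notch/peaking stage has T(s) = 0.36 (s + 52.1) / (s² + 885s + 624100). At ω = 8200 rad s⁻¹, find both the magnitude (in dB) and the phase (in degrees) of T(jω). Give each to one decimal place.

|T| = -87.1 dB, ∠T = -84.1°

|j8200 + 52.1| = √(8200² + 52.1²) = 8200
|(j8200)² + 885(j8200) + 624100| = |-6.6616e+07 + j7.257e+06| = 6.701e+07
|T(j8200)| = 0.36 × 8200 / 6.701e+07 = 4.4054e-05
20 log₁₀(4.4054e-05) = -87.12 dB
∠(j8200 + 52.1) = arctan(8200/52.1) = 89.64°
∠[(j8200)² + 885(j8200) + 624100] = ∠[-6.6616e+07 + j7.257e+06] = 173.78°
∠T(j8200) = 89.64° − 173.78° = -84.15°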